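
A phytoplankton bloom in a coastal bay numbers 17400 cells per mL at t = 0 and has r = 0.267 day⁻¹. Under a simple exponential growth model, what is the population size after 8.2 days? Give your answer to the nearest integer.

N(t) = N₀·e^(rt) = 17400 × e^(0.267×8.2) = 17400 × e^2.189.
e^2.189 ≈ 8.9299, so N ≈ 17400 × 8.9299 = 155379.

155379 cells per mL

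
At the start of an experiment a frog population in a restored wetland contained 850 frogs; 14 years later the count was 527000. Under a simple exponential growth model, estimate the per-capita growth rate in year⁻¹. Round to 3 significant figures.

0.459 per year

From N(t) = N₀·e^(rt): e^(r·14) = 527000/850 = 620.
r·14 = ln(620) = 6.4297, so r = 6.4297/14 = 0.45927.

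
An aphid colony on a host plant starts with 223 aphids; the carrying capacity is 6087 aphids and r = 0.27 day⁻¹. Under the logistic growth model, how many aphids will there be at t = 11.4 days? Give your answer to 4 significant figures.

2753 aphids

A = (K − N₀)/N₀ = (6087 − 223)/223 = 26.296.
N(t) = K/(1 + A·e^(−rt)) = 6087/(1 + 26.296×e^(−0.27×11.4)).
e^(−3.078) = 0.046051; denominator = 1 + 26.296×0.046051 = 2.211.
N = 6087/2.211 = 2753.1.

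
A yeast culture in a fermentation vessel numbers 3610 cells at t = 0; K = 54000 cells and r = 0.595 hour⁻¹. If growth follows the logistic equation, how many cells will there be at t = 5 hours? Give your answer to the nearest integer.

31532 cells

A = (K − N₀)/N₀ = (54000 − 3610)/3610 = 13.958.
N(t) = K/(1 + A·e^(−rt)) = 54000/(1 + 13.958×e^(−0.595×5)).
e^(−2.975) = 0.051047; denominator = 1 + 13.958×0.051047 = 1.7125.
N = 54000/1.7125 = 31532.1.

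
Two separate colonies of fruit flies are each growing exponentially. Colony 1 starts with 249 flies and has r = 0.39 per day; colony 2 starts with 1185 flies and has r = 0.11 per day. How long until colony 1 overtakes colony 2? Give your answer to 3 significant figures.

Set 249·e^(0.39t) = 1185·e^(0.11t).
e^((0.39 − 0.11)t) = 1185/249 → e^(0.28·t) = 4.759.
0.28·t = ln(4.759) = 1.56, so t = 1.56/0.28 = 5.5716.

5.57 days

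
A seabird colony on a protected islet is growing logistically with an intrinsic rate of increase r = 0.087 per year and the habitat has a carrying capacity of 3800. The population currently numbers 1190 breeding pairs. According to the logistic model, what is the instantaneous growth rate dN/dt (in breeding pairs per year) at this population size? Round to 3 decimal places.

dN/dt = rN(1 − N/K) = 0.087 × 1190 × (1 − 1190/3800).
1 − 1190/3800 = 0.68684; dN/dt = 0.087 × 1190 × 0.68684 = 71.109.

71.109 breeding pairs per year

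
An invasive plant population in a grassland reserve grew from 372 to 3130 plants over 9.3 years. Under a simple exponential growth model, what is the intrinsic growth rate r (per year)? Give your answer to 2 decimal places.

0.23 per year

From N(t) = N₀·e^(rt): e^(r·9.3) = 3130/372 = 8.414.
r·9.3 = ln(8.414) = 2.1299, so r = 2.1299/9.3 = 0.22902.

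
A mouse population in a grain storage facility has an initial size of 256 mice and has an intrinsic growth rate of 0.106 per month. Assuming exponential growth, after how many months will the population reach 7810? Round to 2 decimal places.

Set N₀·e^(rt) = 7810: e^(0.106·t) = 7810/256 = 30.508.
0.106·t = ln(30.508) = 3.418, so t = 3.418/0.106 = 32.245.

32.25 months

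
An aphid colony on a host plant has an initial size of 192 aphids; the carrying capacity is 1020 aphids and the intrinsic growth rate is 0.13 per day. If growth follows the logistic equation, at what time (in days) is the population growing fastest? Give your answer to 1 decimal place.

11.2 days

Logistic growth is fastest at N = K/2 = 510.
A = (K − N₀)/N₀ = 4.3125. Set K/(1 + A·e^(−rt)) = K/2 → A·e^(−rt) = 1.
e^(−0.13t) = 1/4.3125 = 0.231884, so t = ln(4.3125)/0.13 = 1.4615/0.13 = 11.242.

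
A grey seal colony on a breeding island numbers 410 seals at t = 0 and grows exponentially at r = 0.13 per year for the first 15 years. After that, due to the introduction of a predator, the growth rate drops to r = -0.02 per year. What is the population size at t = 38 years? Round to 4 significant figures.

1819 seals

Phase 1: N(15) = 410·e^(0.13×15) = 410·e^1.95 = 2881.76.
Phase 2 runs for 38 − 15 = 23 years at r = -0.02.
N(38) = 2881.76·e^(-0.02×23) = 2881.76·e^-0.46 = 1819.21.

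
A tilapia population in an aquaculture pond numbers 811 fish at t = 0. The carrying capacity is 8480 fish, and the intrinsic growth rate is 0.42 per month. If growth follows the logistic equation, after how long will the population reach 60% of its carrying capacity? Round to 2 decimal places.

6.31 months

A = (K − N₀)/N₀ = (8480 − 811)/811 = 9.4562.
Solve 8480/(1 + 9.4562·e^(−0.42t)) = 5088: 1 + 9.4562·e^(−0.42t) = 1.6667, so e^(−0.42t) = 0.0705003.
−0.42·t = ln(0.0705003) = -2.6521, so t = 2.6521/0.42 = 6.3146.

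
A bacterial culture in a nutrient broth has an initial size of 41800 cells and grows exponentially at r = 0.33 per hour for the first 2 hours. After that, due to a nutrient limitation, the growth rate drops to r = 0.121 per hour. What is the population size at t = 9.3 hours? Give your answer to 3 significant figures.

Phase 1: N(2) = 41800·e^(0.33×2) = 41800·e^0.66 = 80874.3.
Phase 2 runs for 9.3 − 2 = 7.3 hours at r = 0.121.
N(9.3) = 80874.3·e^(0.121×7.3) = 80874.3·e^0.8833 = 195624.

196000 cells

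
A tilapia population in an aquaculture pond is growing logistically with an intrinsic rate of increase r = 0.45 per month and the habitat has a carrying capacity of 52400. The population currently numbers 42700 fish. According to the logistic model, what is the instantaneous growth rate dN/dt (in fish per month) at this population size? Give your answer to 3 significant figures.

3560 fish per month

dN/dt = rN(1 − N/K) = 0.45 × 42700 × (1 − 42700/52400).
1 − 42700/52400 = 0.18511; dN/dt = 0.45 × 42700 × 0.18511 = 3557.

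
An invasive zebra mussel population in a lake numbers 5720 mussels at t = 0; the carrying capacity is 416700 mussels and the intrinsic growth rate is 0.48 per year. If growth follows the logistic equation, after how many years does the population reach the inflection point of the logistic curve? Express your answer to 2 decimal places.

8.91 years

Logistic growth is fastest at N = K/2 = 208350.
A = (K − N₀)/N₀ = 71.85. Set K/(1 + A·e^(−rt)) = K/2 → A·e^(−rt) = 1.
e^(−0.48t) = 1/71.85 = 0.013918, so t = ln(71.85)/0.48 = 4.2746/0.48 = 8.9054.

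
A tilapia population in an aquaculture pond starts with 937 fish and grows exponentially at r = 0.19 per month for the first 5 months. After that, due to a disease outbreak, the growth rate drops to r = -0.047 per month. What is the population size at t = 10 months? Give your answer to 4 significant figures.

1915 fish

Phase 1: N(5) = 937·e^(0.19×5) = 937·e^0.95 = 2422.81.
Phase 2 runs for 10 − 5 = 5 months at r = -0.047.
N(10) = 2422.81·e^(-0.047×5) = 2422.81·e^-0.235 = 1915.4.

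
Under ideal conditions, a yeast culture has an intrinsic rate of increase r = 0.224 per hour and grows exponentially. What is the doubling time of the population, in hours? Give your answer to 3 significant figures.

3.09 hours

Doubling time t_d = ln(2)/r = 0.6931/0.224 = 3.0944.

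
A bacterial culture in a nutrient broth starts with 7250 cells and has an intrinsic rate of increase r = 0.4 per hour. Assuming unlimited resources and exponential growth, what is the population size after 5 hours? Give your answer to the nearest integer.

N(t) = N₀·e^(rt) = 7250 × e^(0.4×5) = 7250 × e^2.
e^2 ≈ 7.3891, so N ≈ 7250 × 7.3891 = 53570.7.

53571 cells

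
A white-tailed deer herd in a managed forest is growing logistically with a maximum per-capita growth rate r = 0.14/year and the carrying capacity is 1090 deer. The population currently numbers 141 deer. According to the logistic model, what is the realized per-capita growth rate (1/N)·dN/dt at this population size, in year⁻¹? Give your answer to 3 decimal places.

(1/N)·dN/dt = r(1 − N/K) = 0.14 × (1 − 141/1090).
= 0.14 × 0.87064 = 0.12189.

0.122 per year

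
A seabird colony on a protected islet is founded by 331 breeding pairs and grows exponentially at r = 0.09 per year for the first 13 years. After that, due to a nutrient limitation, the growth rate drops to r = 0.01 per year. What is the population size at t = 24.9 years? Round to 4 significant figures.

Phase 1: N(13) = 331·e^(0.09×13) = 331·e^1.17 = 1066.48.
Phase 2 runs for 24.9 − 13 = 11.9 years at r = 0.01.
N(24.9) = 1066.48·e^(0.01×11.9) = 1066.48·e^0.119 = 1201.25.

1201 breeding pairs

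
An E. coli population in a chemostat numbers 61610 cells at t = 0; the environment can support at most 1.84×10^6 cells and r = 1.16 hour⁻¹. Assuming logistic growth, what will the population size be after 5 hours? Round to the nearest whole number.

A = (K − N₀)/N₀ = (1.84×10^6 − 61610)/61610 = 28.865.
N(t) = K/(1 + A·e^(−rt)) = 1.84×10^6/(1 + 28.865×e^(−1.16×5)).
e^(−5.8) = 0.0030276; denominator = 1 + 28.865×0.0030276 = 1.0874.
N = 1.84×10^6/1.0874 = 1.692123×10^6.

1692123 cells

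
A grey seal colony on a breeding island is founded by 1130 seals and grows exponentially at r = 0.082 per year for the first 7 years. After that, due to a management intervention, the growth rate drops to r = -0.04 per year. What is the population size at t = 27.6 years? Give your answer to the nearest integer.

880 seals

Phase 1: N(7) = 1130·e^(0.082×7) = 1130·e^0.574 = 2006.15.
Phase 2 runs for 27.6 − 7 = 20.6 years at r = -0.04.
N(27.6) = 2006.15·e^(-0.04×20.6) = 2006.15·e^-0.824 = 880.045.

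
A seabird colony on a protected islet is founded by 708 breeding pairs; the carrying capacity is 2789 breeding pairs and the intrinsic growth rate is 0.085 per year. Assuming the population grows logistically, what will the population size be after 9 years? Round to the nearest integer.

A = (K − N₀)/N₀ = (2789 − 708)/708 = 2.9393.
N(t) = K/(1 + A·e^(−rt)) = 2789/(1 + 2.9393×e^(−0.085×9)).
e^(−0.765) = 0.46533; denominator = 1 + 2.9393×0.46533 = 2.3677.
N = 2789/2.3677 = 1177.92.

1178 breeding pairs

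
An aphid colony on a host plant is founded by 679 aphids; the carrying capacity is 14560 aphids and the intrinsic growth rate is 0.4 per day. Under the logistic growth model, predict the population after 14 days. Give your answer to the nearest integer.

A = (K − N₀)/N₀ = (14560 − 679)/679 = 20.443.
N(t) = K/(1 + A·e^(−rt)) = 14560/(1 + 20.443×e^(−0.4×14)).
e^(−5.6) = 0.0036979; denominator = 1 + 20.443×0.0036979 = 1.0756.
N = 14560/1.0756 = 13536.7.

13537 aphids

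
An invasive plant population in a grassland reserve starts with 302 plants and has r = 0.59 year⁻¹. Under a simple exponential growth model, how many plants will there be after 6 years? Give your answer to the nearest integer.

10409 plants

N(t) = N₀·e^(rt) = 302 × e^(0.59×6) = 302 × e^3.54.
e^3.54 ≈ 34.467, so N ≈ 302 × 34.467 = 10409.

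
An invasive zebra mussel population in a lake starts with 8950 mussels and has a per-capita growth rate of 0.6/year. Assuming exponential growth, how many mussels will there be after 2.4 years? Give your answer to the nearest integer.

37775 mussels

N(t) = N₀·e^(rt) = 8950 × e^(0.6×2.4) = 8950 × e^1.44.
e^1.44 ≈ 4.2207, so N ≈ 8950 × 4.2207 = 37775.2.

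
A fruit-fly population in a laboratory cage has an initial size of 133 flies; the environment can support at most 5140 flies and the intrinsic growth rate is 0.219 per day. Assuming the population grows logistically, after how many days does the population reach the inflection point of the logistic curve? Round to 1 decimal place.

16.6 days

Logistic growth is fastest at N = K/2 = 2570.
A = (K − N₀)/N₀ = 37.647. Set K/(1 + A·e^(−rt)) = K/2 → A·e^(−rt) = 1.
e^(−0.219t) = 1/37.647 = 0.0265628, so t = ln(37.647)/0.219 = 3.6282/0.219 = 16.567.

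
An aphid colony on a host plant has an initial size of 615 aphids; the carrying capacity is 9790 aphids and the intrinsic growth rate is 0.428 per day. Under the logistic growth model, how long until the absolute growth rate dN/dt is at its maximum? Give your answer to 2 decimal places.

6.31 days

Logistic growth is fastest at N = K/2 = 4895.
A = (K − N₀)/N₀ = 14.919. Set K/(1 + A·e^(−rt)) = K/2 → A·e^(−rt) = 1.
e^(−0.428t) = 1/14.919 = 0.06703, so t = ln(14.919)/0.428 = 2.7026/0.428 = 6.3145.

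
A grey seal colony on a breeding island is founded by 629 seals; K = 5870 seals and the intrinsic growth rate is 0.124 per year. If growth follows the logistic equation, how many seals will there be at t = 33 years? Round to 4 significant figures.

5153 seals

A = (K − N₀)/N₀ = (5870 − 629)/629 = 8.3323.
N(t) = K/(1 + A·e^(−rt)) = 5870/(1 + 8.3323×e^(−0.124×33)).
e^(−4.092) = 0.016706; denominator = 1 + 8.3323×0.016706 = 1.1392.
N = 5870/1.1392 = 5152.75.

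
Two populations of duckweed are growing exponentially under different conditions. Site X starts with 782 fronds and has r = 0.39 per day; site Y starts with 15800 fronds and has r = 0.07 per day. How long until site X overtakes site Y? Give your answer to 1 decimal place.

9.4 days

Set 782·e^(0.39t) = 15800·e^(0.07t).
e^((0.39 − 0.07)t) = 15800/782 → e^(0.32·t) = 20.205.
0.32·t = ln(20.205) = 3.0059, so t = 3.0059/0.32 = 9.3935.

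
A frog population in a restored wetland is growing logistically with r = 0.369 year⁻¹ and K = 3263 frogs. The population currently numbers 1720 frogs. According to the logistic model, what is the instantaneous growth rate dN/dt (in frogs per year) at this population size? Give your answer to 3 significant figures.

dN/dt = rN(1 − N/K) = 0.369 × 1720 × (1 − 1720/3263).
1 − 1720/3263 = 0.47288; dN/dt = 0.369 × 1720 × 0.47288 = 300.13.

300 frogs per year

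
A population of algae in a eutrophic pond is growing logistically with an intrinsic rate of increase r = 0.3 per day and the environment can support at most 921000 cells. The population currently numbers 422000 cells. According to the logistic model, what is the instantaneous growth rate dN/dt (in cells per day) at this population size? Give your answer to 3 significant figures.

68600 cells per day

dN/dt = rN(1 − N/K) = 0.3 × 422000 × (1 − 422000/921000).
1 − 422000/921000 = 0.5418; dN/dt = 0.3 × 422000 × 0.5418 = 68592.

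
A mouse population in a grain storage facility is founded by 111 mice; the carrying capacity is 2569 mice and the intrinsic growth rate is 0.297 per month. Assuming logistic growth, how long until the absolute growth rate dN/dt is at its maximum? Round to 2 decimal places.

Logistic growth is fastest at N = K/2 = 1284.5.
A = (K − N₀)/N₀ = 22.144. Set K/(1 + A·e^(−rt)) = K/2 → A·e^(−rt) = 1.
e^(−0.297t) = 1/22.144 = 0.0451587, so t = ln(22.144)/0.297 = 3.0976/0.297 = 10.43.

10.43 months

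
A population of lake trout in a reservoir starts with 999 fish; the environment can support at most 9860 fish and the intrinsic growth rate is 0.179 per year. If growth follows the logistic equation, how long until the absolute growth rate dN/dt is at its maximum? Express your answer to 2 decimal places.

Logistic growth is fastest at N = K/2 = 4930.
A = (K − N₀)/N₀ = 8.8699. Set K/(1 + A·e^(−rt)) = K/2 → A·e^(−rt) = 1.
e^(−0.179t) = 1/8.8699 = 0.112741, so t = ln(8.8699)/0.179 = 2.1827/0.179 = 12.194.

12.19 years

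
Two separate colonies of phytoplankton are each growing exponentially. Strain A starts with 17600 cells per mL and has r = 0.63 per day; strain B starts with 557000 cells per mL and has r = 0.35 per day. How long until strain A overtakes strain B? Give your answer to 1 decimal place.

Set 17600·e^(0.63t) = 557000·e^(0.35t).
e^((0.63 − 0.35)t) = 557000/17600 → e^(0.28·t) = 31.648.
0.28·t = ln(31.648) = 3.4547, so t = 3.4547/0.28 = 12.338.

12.3 days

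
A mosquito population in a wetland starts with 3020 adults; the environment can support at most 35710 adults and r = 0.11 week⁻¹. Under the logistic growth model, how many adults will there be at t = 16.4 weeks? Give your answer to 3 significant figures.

A = (K − N₀)/N₀ = (35710 − 3020)/3020 = 10.825.
N(t) = K/(1 + A·e^(−rt)) = 35710/(1 + 10.825×e^(−0.11×16.4)).
e^(−1.804) = 0.16464; denominator = 1 + 10.825×0.16464 = 2.7821.
N = 35710/2.7821 = 12835.5.

12800 adults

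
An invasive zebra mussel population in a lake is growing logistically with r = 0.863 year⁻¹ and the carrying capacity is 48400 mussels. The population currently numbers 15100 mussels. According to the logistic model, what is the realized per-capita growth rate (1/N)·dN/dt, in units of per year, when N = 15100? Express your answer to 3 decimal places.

0.594 per year

(1/N)·dN/dt = r(1 − N/K) = 0.863 × (1 − 15100/48400).
= 0.863 × 0.68802 = 0.59376.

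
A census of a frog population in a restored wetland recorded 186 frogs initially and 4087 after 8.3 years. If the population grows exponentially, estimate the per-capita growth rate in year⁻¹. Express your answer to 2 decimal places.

0.37 per year

From N(t) = N₀·e^(rt): e^(r·8.3) = 4087/186 = 21.973.
r·8.3 = ln(21.973) = 3.0898, so r = 3.0898/8.3 = 0.37227.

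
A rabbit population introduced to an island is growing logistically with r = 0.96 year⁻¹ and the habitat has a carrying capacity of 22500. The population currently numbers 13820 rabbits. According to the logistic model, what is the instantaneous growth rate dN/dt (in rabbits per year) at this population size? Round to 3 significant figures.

5120 rabbits per year

dN/dt = rN(1 − N/K) = 0.96 × 13820 × (1 − 13820/22500).
1 − 13820/22500 = 0.38578; dN/dt = 0.96 × 13820 × 0.38578 = 5118.2.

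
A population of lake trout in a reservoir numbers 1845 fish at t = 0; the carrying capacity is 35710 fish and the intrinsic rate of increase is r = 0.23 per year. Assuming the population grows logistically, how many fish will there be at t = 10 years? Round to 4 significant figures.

12570 fish

A = (K − N₀)/N₀ = (35710 − 1845)/1845 = 18.355.
N(t) = K/(1 + A·e^(−rt)) = 35710/(1 + 18.355×e^(−0.23×10)).
e^(−2.3) = 0.10026; denominator = 1 + 18.355×0.10026 = 2.8403.
N = 35710/2.8403 = 12572.8.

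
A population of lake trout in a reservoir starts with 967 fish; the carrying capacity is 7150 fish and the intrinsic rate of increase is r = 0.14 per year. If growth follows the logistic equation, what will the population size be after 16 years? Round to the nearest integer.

A = (K − N₀)/N₀ = (7150 − 967)/967 = 6.394.
N(t) = K/(1 + A·e^(−rt)) = 7150/(1 + 6.394×e^(−0.14×16)).
e^(−2.24) = 0.10646; denominator = 1 + 6.394×0.10646 = 1.6807.
N = 7150/1.6807 = 4254.19.

4254 fish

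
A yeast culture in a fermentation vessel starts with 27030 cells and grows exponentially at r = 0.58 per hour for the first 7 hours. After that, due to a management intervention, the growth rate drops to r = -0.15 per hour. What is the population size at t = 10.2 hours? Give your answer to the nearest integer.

Phase 1: N(7) = 27030·e^(0.58×7) = 27030·e^4.06 = 1.567046×10^6.
Phase 2 runs for 10.2 − 7 = 3.2 hours at r = -0.15.
N(10.2) = 1.567046×10^6·e^(-0.15×3.2) = 1.567046×10^6·e^-0.48 = 969662.

969662 cells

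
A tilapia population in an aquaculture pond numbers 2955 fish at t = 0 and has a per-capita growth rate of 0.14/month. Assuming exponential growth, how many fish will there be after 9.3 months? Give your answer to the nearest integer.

N(t) = N₀·e^(rt) = 2955 × e^(0.14×9.3) = 2955 × e^1.302.
e^1.302 ≈ 3.6766, so N ≈ 2955 × 3.6766 = 10864.5.

10864 fish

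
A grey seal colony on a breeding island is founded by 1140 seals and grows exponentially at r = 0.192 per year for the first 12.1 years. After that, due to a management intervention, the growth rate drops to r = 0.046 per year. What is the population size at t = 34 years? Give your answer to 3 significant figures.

Phase 1: N(12.1) = 1140·e^(0.192×12.1) = 1140·e^2.323 = 11637.4.
Phase 2 runs for 34 − 12.1 = 21.9 years at r = 0.046.
N(34) = 11637.4·e^(0.046×21.9) = 11637.4·e^1.007 = 31868.8.

31900 seals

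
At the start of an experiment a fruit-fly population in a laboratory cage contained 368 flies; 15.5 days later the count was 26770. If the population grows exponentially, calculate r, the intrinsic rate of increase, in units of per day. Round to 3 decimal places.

From N(t) = N₀·e^(rt): e^(r·15.5) = 26770/368 = 72.745.
r·15.5 = ln(72.745) = 4.287, so r = 4.287/15.5 = 0.27658.

0.277 per day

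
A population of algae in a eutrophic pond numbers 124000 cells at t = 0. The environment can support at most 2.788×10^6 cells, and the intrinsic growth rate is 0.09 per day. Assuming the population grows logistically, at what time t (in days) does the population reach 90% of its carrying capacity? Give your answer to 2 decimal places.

A = (K − N₀)/N₀ = (2.788×10^6 − 124000)/124000 = 21.484.
Solve 2.788×10^6/(1 + 21.484·e^(−0.09t)) = 2.5092×10^6: 1 + 21.484·e^(−0.09t) = 1.1111, so e^(−0.09t) = 0.00517184.
−0.09·t = ln(0.00517184) = -5.2645, so t = 5.2645/0.09 = 58.495.

58.49 days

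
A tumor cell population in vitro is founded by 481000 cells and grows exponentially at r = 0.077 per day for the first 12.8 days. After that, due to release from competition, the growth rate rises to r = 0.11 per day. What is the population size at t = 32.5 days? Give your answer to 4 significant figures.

11250000 cells

Phase 1: N(12.8) = 481000·e^(0.077×12.8) = 481000·e^0.9856 = 1.288801×10^6.
Phase 2 runs for 32.5 − 12.8 = 19.7 days at r = 0.11.
N(32.5) = 1.288801×10^6·e^(0.11×19.7) = 1.288801×10^6·e^2.167 = 1.125387×10^7.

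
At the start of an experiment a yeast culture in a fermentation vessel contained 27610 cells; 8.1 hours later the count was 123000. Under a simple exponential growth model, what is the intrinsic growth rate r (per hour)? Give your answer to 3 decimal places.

From N(t) = N₀·e^(rt): e^(r·8.1) = 123000/27610 = 4.4549.
r·8.1 = ln(4.4549) = 1.494, so r = 1.494/8.1 = 0.18445.

0.184 per hour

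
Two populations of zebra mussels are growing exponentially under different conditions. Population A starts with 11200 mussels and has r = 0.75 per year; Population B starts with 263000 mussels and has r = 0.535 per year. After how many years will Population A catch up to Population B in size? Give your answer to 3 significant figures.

Set 11200·e^(0.75t) = 263000·e^(0.535t).
e^((0.75 − 0.535)t) = 263000/11200 → e^(0.215·t) = 23.482.
0.215·t = ln(23.482) = 3.1562, so t = 3.1562/0.215 = 14.68.

14.7 years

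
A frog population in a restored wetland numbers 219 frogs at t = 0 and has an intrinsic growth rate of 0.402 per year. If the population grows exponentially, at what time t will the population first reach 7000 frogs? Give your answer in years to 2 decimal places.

8.62 years

Set N₀·e^(rt) = 7000: e^(0.402·t) = 7000/219 = 31.963.
0.402·t = ln(31.963) = 3.4646, so t = 3.4646/0.402 = 8.6184.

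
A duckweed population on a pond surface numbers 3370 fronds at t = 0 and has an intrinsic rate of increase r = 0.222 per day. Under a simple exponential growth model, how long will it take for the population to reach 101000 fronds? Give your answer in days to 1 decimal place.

15.3 days

Set N₀·e^(rt) = 101000: e^(0.222·t) = 101000/3370 = 29.97.
0.222·t = ln(29.97) = 3.4002, so t = 3.4002/0.222 = 15.316.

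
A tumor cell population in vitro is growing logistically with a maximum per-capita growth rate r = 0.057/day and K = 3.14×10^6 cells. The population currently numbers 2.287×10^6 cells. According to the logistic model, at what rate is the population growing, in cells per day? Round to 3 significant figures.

dN/dt = rN(1 − N/K) = 0.057 × 2.287×10^6 × (1 − 2.287×10^6/3.14×10^6).
1 − 2.287×10^6/3.14×10^6 = 0.27166; dN/dt = 0.057 × 2.287×10^6 × 0.27166 = 35413.

35400 cells per day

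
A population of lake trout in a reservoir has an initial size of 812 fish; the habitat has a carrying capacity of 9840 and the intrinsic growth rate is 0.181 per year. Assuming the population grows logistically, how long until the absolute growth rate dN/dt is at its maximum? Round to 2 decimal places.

13.31 years

Logistic growth is fastest at N = K/2 = 4920.
A = (K − N₀)/N₀ = 11.118. Set K/(1 + A·e^(−rt)) = K/2 → A·e^(−rt) = 1.
e^(−0.181t) = 1/11.118 = 0.0899424, so t = ln(11.118)/0.181 = 2.4086/0.181 = 13.307.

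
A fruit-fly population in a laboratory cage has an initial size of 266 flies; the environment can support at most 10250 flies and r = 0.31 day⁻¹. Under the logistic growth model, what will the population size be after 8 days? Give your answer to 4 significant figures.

2474 flies

A = (K − N₀)/N₀ = (10250 − 266)/266 = 37.534.
N(t) = K/(1 + A·e^(−rt)) = 10250/(1 + 37.534×e^(−0.31×8)).
e^(−2.48) = 0.083743; denominator = 1 + 37.534×0.083743 = 4.1432.
N = 10250/4.1432 = 2473.93.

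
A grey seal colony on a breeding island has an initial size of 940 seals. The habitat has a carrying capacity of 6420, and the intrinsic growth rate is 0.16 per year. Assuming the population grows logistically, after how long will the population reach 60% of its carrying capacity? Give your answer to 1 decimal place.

A = (K − N₀)/N₀ = (6420 − 940)/940 = 5.8298.
Solve 6420/(1 + 5.8298·e^(−0.16t)) = 3852: 1 + 5.8298·e^(−0.16t) = 1.6667, so e^(−0.16t) = 0.114355.
−0.16·t = ln(0.114355) = -2.1684, so t = 2.1684/0.16 = 13.553.

13.6 years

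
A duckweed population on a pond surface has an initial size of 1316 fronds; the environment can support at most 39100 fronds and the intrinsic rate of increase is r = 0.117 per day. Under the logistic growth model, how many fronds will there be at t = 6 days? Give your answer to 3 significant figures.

A = (K − N₀)/N₀ = (39100 − 1316)/1316 = 28.711.
N(t) = K/(1 + A·e^(−rt)) = 39100/(1 + 28.711×e^(−0.117×6)).
e^(−0.702) = 0.49559; denominator = 1 + 28.711×0.49559 = 15.229.
N = 39100/15.229 = 2567.45.

2570 fronds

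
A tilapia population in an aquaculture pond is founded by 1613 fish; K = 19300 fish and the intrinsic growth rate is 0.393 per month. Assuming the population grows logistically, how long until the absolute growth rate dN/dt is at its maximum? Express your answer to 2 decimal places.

6.09 months

Logistic growth is fastest at N = K/2 = 9650.
A = (K − N₀)/N₀ = 10.965. Set K/(1 + A·e^(−rt)) = K/2 → A·e^(−rt) = 1.
e^(−0.393t) = 1/10.965 = 0.0911969, so t = ln(10.965)/0.393 = 2.3947/0.393 = 6.0935.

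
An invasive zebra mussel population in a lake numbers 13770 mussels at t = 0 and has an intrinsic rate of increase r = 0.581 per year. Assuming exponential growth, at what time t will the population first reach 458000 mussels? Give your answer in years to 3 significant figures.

6.03 years

Set N₀·e^(rt) = 458000: e^(0.581·t) = 458000/13770 = 33.261.
0.581·t = ln(33.261) = 3.5044, so t = 3.5044/0.581 = 6.0316.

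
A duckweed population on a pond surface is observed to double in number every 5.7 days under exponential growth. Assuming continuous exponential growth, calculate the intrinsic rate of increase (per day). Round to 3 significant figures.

r = ln(2)/t_d = 0.6931/5.7 = 0.1216.

0.122 per day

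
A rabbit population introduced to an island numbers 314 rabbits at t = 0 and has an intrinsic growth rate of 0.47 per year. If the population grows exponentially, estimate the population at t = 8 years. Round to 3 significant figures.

13500 rabbits

N(t) = N₀·e^(rt) = 314 × e^(0.47×8) = 314 × e^3.76.
e^3.76 ≈ 42.948, so N ≈ 314 × 42.948 = 13485.8.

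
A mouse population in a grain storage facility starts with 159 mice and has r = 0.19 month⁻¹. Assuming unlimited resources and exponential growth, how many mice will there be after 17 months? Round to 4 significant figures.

4019 mice

N(t) = N₀·e^(rt) = 159 × e^(0.19×17) = 159 × e^3.23.
e^3.23 ≈ 25.28, so N ≈ 159 × 25.28 = 4019.47.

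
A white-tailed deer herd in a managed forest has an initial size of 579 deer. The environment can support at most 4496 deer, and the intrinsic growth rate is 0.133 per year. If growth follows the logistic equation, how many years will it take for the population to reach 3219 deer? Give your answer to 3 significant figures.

21.3 years

A = (K − N₀)/N₀ = (4496 − 579)/579 = 6.7651.
Solve 4496/(1 + 6.7651·e^(−0.133t)) = 3219: 1 + 6.7651·e^(−0.133t) = 1.3967, so e^(−0.133t) = 0.0586401.
−0.133·t = ln(0.0586401) = -2.8363, so t = 2.8363/0.133 = 21.326.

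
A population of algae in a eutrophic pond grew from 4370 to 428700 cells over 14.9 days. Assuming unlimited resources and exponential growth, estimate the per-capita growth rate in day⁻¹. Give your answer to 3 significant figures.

From N(t) = N₀·e^(rt): e^(r·14.9) = 428700/4370 = 98.101.
r·14.9 = ln(98.101) = 4.586, so r = 4.586/14.9 = 0.30778.

0.308 per day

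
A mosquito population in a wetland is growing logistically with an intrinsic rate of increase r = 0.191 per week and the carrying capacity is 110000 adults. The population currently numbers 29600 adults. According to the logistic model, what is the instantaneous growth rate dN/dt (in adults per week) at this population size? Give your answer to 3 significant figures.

4130 adults per week

dN/dt = rN(1 − N/K) = 0.191 × 29600 × (1 − 29600/110000).
1 − 29600/110000 = 0.73091; dN/dt = 0.191 × 29600 × 0.73091 = 4132.3.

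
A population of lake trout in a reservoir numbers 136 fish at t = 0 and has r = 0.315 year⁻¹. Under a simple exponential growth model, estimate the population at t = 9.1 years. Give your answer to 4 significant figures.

2390 fish

N(t) = N₀·e^(rt) = 136 × e^(0.315×9.1) = 136 × e^2.866.
e^2.866 ≈ 17.575, so N ≈ 136 × 17.575 = 2390.25.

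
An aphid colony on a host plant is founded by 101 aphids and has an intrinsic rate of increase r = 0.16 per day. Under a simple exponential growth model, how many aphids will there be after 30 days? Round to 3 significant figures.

12300 aphids

N(t) = N₀·e^(rt) = 101 × e^(0.16×30) = 101 × e^4.8.
e^4.8 ≈ 121.51, so N ≈ 101 × 121.51 = 12272.6.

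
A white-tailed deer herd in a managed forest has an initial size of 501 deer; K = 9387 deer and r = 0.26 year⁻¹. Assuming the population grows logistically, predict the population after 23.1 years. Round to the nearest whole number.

8994 deer

A = (K − N₀)/N₀ = (9387 − 501)/501 = 17.737.
N(t) = K/(1 + A·e^(−rt)) = 9387/(1 + 17.737×e^(−0.26×23.1)).
e^(−6.006) = 0.0024639; denominator = 1 + 17.737×0.0024639 = 1.0437.
N = 9387/1.0437 = 8993.95.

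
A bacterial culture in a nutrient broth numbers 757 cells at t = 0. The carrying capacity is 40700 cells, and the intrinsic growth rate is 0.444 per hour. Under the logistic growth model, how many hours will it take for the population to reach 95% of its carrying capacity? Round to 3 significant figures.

A = (K − N₀)/N₀ = (40700 − 757)/757 = 52.765.
Solve 40700/(1 + 52.765·e^(−0.444t)) = 38665: 1 + 52.765·e^(−0.444t) = 1.0526, so e^(−0.444t) = 0.000997474.
−0.444·t = ln(0.000997474) = -6.9103, so t = 6.9103/0.444 = 15.564.

15.6 hours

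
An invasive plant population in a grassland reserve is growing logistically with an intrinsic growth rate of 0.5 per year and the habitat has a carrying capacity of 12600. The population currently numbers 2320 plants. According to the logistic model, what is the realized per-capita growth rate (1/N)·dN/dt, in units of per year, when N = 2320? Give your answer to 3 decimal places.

(1/N)·dN/dt = r(1 − N/K) = 0.5 × (1 − 2320/12600).
= 0.5 × 0.81587 = 0.40794.

0.408 per year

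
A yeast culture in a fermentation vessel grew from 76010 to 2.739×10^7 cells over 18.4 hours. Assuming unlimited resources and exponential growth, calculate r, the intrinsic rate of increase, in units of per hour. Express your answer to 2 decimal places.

0.32 per hour

From N(t) = N₀·e^(rt): e^(r·18.4) = 2.739×10^7/76010 = 360.35.
r·18.4 = ln(360.35) = 5.8871, so r = 5.8871/18.4 = 0.31995.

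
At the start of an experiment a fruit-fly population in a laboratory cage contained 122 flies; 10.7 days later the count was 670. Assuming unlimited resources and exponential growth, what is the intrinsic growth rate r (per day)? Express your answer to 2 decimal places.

0.16 per day

From N(t) = N₀·e^(rt): e^(r·10.7) = 670/122 = 5.4918.
r·10.7 = ln(5.4918) = 1.7033, so r = 1.7033/10.7 = 0.15918.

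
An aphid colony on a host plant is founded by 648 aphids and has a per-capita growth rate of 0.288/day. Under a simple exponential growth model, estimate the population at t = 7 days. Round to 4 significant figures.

N(t) = N₀·e^(rt) = 648 × e^(0.288×7) = 648 × e^2.016.
e^2.016 ≈ 7.5082, so N ≈ 648 × 7.5082 = 4865.33.

4865 aphids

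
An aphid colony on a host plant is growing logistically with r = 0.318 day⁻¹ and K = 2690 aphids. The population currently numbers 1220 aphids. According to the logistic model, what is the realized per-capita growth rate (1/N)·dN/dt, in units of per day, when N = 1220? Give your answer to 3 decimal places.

(1/N)·dN/dt = r(1 − N/K) = 0.318 × (1 − 1220/2690).
= 0.318 × 0.54647 = 0.17378.

0.174 per day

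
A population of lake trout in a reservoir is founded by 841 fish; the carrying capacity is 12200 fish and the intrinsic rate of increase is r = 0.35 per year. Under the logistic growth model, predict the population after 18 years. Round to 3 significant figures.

A = (K − N₀)/N₀ = (12200 − 841)/841 = 13.507.
N(t) = K/(1 + A·e^(−rt)) = 12200/(1 + 13.507×e^(−0.35×18)).
e^(−6.3) = 0.0018363; denominator = 1 + 13.507×0.0018363 = 1.0248.
N = 12200/1.0248 = 11904.7.

11900 fish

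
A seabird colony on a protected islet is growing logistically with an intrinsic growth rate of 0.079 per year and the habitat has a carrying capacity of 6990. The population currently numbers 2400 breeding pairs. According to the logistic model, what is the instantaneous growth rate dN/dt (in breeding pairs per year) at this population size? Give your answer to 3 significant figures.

dN/dt = rN(1 − N/K) = 0.079 × 2400 × (1 − 2400/6990).
1 − 2400/6990 = 0.65665; dN/dt = 0.079 × 2400 × 0.65665 = 124.5.

125 breeding pairs per year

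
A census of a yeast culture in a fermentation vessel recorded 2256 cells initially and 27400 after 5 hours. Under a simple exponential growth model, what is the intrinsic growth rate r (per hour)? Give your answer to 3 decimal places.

From N(t) = N₀·e^(rt): e^(r·5) = 27400/2256 = 12.145.
r·5 = ln(12.145) = 2.4969, so r = 2.4969/5 = 0.49939.

0.499 per hour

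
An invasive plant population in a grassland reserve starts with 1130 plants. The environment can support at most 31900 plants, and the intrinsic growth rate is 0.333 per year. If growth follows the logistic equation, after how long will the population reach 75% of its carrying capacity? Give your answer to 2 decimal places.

13.22 years

A = (K − N₀)/N₀ = (31900 − 1130)/1130 = 27.23.
Solve 31900/(1 + 27.23·e^(−0.333t)) = 23925: 1 + 27.23·e^(−0.333t) = 1.3333, so e^(−0.333t) = 0.0122414.
−0.333·t = ln(0.0122414) = -4.4029, so t = 4.4029/0.333 = 13.222.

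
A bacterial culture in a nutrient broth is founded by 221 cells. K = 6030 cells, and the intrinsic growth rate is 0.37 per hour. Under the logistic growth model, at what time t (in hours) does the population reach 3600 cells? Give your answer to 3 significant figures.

9.90 hours

A = (K − N₀)/N₀ = (6030 − 221)/221 = 26.285.
Solve 6030/(1 + 26.285·e^(−0.37t)) = 3600: 1 + 26.285·e^(−0.37t) = 1.675, so e^(−0.37t) = 0.02568.
−0.37·t = ln(0.02568) = -3.662, so t = 3.662/0.37 = 9.8974.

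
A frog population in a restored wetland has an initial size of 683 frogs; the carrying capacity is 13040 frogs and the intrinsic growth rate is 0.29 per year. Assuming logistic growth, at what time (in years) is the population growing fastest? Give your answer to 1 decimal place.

10.0 years

Logistic growth is fastest at N = K/2 = 6520.
A = (K − N₀)/N₀ = 18.092. Set K/(1 + A·e^(−rt)) = K/2 → A·e^(−rt) = 1.
e^(−0.29t) = 1/18.092 = 0.0552723, so t = ln(18.092)/0.29 = 2.8955/0.29 = 9.9844.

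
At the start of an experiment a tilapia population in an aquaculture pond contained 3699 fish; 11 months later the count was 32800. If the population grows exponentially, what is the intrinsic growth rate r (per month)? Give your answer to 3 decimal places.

From N(t) = N₀·e^(rt): e^(r·11) = 32800/3699 = 8.8673.
r·11 = ln(8.8673) = 2.1824, so r = 2.1824/11 = 0.1984.

0.198 per month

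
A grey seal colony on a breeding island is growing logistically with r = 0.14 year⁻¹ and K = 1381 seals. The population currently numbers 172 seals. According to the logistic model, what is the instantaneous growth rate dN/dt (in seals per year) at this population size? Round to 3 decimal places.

dN/dt = rN(1 − N/K) = 0.14 × 172 × (1 − 172/1381).
1 − 172/1381 = 0.87545; dN/dt = 0.14 × 172 × 0.87545 = 21.081.

21.081 seals per year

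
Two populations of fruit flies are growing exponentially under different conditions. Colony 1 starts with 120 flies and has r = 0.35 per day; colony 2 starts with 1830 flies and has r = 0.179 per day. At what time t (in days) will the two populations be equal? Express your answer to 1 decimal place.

Set 120·e^(0.35t) = 1830·e^(0.179t).
e^((0.35 − 0.179)t) = 1830/120 → e^(0.171·t) = 15.25.
0.171·t = ln(15.25) = 2.7246, so t = 2.7246/0.171 = 15.933.

15.9 days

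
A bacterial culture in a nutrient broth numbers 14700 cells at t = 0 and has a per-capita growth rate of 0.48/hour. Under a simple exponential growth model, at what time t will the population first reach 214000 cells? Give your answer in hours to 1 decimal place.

5.6 hours

Set N₀·e^(rt) = 214000: e^(0.48·t) = 214000/14700 = 14.558.
0.48·t = ln(14.558) = 2.6781, so t = 2.6781/0.48 = 5.5794.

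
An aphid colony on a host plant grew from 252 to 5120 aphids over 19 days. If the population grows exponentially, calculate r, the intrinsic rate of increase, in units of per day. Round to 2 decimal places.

From N(t) = N₀·e^(rt): e^(r·19) = 5120/252 = 20.317.
r·19 = ln(20.317) = 3.0115, so r = 3.0115/19 = 0.1585.

0.16 per day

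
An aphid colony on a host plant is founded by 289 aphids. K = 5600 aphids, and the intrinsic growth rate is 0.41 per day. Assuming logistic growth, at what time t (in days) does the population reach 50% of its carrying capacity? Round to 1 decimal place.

7.1 days

A = (K − N₀)/N₀ = (5600 − 289)/289 = 18.377.
Solve 5600/(1 + 18.377·e^(−0.41t)) = 2800: 1 + 18.377·e^(−0.41t) = 2, so e^(−0.41t) = 0.0544154.
−0.41·t = ln(0.0544154) = -2.9111, so t = 2.9111/0.41 = 7.1003.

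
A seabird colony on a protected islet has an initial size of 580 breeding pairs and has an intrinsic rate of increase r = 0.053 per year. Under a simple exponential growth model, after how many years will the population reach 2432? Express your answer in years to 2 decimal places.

27.05 years

Set N₀·e^(rt) = 2432: e^(0.053·t) = 2432/580 = 4.1931.
0.053·t = ln(4.1931) = 1.4334, so t = 1.4334/0.053 = 27.046.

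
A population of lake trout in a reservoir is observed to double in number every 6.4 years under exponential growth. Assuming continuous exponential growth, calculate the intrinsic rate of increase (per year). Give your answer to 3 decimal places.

r = ln(2)/t_d = 0.6931/6.4 = 0.1083.

0.108 per year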